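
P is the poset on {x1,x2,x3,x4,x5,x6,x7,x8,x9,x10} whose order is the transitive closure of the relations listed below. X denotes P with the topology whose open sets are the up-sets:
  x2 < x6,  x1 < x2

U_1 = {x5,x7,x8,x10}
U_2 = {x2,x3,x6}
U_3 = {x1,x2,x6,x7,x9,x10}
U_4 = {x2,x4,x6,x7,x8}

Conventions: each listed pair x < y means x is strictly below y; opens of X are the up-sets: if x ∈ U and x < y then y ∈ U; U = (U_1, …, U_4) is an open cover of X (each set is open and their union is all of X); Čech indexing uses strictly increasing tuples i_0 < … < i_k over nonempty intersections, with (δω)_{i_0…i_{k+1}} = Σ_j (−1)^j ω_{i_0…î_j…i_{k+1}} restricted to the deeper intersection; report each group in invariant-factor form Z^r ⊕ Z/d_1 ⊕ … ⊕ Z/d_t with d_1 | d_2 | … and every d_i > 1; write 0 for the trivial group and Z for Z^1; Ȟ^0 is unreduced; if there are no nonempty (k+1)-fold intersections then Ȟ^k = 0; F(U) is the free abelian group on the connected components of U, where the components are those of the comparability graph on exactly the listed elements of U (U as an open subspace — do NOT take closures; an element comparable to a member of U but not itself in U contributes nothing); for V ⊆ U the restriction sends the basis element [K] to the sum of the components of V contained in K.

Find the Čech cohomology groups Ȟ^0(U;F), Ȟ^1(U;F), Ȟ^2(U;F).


cover nerve:
  U13={x7,x10} U14={x7,x8} U23={x2,x6} U24={x2,x6} U34={x2,x6,x7}
  U134={x7} U234={x2,x6}
components per intersection:
  U1: {x5} {x7} {x8} {x10}
  U2: {x2,x6} {x3}
  U3: {x1,x2,x6} {x7} {x9} {x10}
  U4: {x2,x6} {x4} {x7} {x8}
  U13: {x7} {x10}
  U14: {x7} {x8}
  U23: {x2,x6}
  U24: {x2,x6}
  U34: {x2,x6} {x7}
  U134: {x7}
  U234: {x2,x6}
C dims 14,8,2; δ0: rk 6, SNF 1^6; δ1: rk 2, SNF 1^2
Ȟ^0: (14−6)−0=8 ⇒ Z^8
Ȟ^1: (8−2)−6=0 ⇒ 0
Ȟ^2: (2−0)−2=0 ⇒ 0

Ȟ^0 = Z^8, Ȟ^1 = 0, Ȟ^2 = 0


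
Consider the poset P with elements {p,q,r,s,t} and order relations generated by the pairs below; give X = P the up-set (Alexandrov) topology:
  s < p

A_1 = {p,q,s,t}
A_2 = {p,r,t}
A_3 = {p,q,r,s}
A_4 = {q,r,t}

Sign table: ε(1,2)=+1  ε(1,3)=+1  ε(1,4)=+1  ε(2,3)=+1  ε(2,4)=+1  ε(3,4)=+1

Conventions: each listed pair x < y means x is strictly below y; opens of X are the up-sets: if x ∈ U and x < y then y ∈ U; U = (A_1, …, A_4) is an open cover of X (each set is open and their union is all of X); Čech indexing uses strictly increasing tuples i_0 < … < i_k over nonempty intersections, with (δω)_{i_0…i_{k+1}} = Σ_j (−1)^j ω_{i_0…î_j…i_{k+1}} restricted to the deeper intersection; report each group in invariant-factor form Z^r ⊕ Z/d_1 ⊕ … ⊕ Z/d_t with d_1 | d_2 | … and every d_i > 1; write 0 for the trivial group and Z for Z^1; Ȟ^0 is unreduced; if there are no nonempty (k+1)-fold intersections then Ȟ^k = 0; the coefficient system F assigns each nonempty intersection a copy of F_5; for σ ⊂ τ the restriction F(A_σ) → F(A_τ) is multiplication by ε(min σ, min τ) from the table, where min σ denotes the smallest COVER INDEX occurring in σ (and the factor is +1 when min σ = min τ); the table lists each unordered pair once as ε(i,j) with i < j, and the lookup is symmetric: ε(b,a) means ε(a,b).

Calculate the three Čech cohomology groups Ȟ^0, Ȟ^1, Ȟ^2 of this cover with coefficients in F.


nonempty overlaps:
  A12={p,t} A13={p,q,s} A14={q,t} A23={p,r} A24={r,t} A34={q,r}
  A123={p} A124={t} A134={q} A234={r}
C dims 4,6,4; δ0: rk_F5 3; δ1: rk_F5 3
degree 0: 4−3−0 = 1 → Ȟ^0 ≅ Z/5
degree 1: 6−3−3 = 0 → Ȟ^1 ≅ 0
degree 2: 4−0−3 = 1 → Ȟ^2 ≅ Z/5

Ȟ^0(U;F) ≅ Z/5; Ȟ^1(U;F) ≅ 0; Ȟ^2(U;F) ≅ Z/5


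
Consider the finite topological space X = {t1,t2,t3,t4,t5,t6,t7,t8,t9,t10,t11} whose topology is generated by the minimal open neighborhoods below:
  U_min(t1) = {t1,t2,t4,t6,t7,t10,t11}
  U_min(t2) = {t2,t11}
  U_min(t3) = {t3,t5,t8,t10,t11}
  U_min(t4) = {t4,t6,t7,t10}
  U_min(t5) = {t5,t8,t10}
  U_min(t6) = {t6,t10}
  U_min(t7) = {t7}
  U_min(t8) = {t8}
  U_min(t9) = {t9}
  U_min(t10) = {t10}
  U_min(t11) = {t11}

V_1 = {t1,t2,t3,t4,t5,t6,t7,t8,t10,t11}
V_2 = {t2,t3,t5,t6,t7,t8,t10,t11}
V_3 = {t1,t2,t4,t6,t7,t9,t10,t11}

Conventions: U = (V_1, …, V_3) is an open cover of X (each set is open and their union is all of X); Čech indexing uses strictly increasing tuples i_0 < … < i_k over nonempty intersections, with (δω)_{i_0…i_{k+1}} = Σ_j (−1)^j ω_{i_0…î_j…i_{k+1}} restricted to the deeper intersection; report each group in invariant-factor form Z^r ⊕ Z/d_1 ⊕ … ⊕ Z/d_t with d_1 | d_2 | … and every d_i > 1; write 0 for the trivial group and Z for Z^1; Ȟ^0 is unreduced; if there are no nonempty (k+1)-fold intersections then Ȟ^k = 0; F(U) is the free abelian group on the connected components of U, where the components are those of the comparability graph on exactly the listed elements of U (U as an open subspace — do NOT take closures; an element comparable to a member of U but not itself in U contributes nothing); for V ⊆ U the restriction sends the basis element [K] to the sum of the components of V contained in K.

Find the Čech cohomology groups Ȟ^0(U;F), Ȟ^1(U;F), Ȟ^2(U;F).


Ȟ^0(U;F) ≅ Z^2, Ȟ^1(U;F) ≅ 0, Ȟ^2(U;F) ≅ 0

nerve simplices:
  V12={t2,t3,t5,t6,t7,t8,t10,t11} V13={t1,t2,t4,t6,t7,t10,t11} V23={t2,t6,t7,t10,t11}
  V123={t2,t6,t7,t10,t11}
components per intersection:
  V1: {t1,t2,t3,t4,t5,t6,t7,t8,t10,t11}
  V2: {t2,t3,t5,t6,t8,t10,t11} {t7}
  V3: {t1,t2,t4,t6,t7,t10,t11} {t9}
  V12: {t2,t3,t5,t6,t8,t10,t11} {t7}
  V13: {t1,t2,t4,t6,t7,t10,t11}
  V23: {t2,t11} {t6,t10} {t7}
  V123: {t2,t11} {t6,t10} {t7}
C dims 5,6,3; δ0: rk 3, SNF 1^3; δ1: rk 3, SNF 1^3
degree 0: 5−3−0 = 2 → Ȟ^0 ≅ Z^2
degree 1: 6−3−3 = 0 → Ȟ^1 ≅ 0
degree 2: 3−0−3 = 0 → Ȟ^2 ≅ 0


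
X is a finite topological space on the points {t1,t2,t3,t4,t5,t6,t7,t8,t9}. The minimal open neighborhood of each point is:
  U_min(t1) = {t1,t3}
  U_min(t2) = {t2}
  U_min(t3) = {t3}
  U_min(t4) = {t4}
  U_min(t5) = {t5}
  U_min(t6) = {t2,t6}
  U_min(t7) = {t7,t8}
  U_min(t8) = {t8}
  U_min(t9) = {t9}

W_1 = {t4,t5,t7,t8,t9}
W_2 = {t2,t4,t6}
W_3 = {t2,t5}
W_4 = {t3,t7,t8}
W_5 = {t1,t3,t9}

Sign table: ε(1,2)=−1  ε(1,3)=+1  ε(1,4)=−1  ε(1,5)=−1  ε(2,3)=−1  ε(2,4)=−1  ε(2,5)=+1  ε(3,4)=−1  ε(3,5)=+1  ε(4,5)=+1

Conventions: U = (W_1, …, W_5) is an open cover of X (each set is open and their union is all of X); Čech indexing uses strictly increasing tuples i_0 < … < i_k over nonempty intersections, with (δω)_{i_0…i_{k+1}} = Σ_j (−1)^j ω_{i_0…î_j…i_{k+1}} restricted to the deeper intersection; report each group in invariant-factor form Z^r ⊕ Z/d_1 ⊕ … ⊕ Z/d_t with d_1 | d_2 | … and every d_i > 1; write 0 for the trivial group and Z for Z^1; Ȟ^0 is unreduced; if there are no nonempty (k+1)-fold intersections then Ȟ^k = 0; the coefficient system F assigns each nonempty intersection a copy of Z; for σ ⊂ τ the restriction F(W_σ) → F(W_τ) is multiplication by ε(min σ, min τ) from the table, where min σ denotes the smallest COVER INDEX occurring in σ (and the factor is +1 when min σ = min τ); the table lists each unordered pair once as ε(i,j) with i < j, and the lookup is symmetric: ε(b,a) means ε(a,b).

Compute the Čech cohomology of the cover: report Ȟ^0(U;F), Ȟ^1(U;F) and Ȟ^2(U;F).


Ȟ^0 = Z; Ȟ^1 = Z^2; Ȟ^2 = 0

nerve simplices:
  W12={t4} W13={t5} W14={t7,t8} W15={t9} W23={t2} W45={t3}
C dims 5,6; δ0: rk 4, SNF 1^4
degree 0: 5−4−0 = 1 → Ȟ^0 ≅ Z
degree 1: 6−0−4 = 2 → Ȟ^1 ≅ Z^2
degree 2: 0−0−0 = 0 → Ȟ^2 ≅ 0


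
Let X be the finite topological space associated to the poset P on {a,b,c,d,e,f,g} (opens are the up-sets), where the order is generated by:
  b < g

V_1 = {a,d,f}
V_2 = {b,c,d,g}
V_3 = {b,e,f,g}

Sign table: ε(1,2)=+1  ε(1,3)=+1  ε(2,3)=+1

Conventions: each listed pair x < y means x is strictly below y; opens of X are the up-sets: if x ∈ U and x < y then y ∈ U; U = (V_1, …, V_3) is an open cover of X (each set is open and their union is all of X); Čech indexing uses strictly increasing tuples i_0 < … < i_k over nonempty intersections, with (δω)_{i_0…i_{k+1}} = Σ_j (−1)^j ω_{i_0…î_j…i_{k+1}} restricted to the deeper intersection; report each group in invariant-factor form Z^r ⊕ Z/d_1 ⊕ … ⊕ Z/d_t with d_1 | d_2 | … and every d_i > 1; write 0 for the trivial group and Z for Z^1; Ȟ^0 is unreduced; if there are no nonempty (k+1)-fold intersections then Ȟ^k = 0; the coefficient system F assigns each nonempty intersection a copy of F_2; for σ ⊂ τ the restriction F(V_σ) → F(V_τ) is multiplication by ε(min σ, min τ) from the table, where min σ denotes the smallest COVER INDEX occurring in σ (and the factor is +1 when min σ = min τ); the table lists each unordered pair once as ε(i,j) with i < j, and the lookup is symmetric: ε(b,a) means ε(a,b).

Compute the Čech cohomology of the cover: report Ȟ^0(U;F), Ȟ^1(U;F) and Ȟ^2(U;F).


Ȟ^0 ≅ Z/2, Ȟ^1 ≅ Z/2, Ȟ^2 ≅ 0

nerve simplices:
  V12={d} V13={f} V23={b,g}
C dims 3,3; δ0: rk_F2 2
degree 0: 3−2−0 = 1 → Ȟ^0 ≅ Z/2
degree 1: 3−0−2 = 1 → Ȟ^1 ≅ Z/2
degree 2: 0−0−0 = 0 → Ȟ^2 ≅ 0


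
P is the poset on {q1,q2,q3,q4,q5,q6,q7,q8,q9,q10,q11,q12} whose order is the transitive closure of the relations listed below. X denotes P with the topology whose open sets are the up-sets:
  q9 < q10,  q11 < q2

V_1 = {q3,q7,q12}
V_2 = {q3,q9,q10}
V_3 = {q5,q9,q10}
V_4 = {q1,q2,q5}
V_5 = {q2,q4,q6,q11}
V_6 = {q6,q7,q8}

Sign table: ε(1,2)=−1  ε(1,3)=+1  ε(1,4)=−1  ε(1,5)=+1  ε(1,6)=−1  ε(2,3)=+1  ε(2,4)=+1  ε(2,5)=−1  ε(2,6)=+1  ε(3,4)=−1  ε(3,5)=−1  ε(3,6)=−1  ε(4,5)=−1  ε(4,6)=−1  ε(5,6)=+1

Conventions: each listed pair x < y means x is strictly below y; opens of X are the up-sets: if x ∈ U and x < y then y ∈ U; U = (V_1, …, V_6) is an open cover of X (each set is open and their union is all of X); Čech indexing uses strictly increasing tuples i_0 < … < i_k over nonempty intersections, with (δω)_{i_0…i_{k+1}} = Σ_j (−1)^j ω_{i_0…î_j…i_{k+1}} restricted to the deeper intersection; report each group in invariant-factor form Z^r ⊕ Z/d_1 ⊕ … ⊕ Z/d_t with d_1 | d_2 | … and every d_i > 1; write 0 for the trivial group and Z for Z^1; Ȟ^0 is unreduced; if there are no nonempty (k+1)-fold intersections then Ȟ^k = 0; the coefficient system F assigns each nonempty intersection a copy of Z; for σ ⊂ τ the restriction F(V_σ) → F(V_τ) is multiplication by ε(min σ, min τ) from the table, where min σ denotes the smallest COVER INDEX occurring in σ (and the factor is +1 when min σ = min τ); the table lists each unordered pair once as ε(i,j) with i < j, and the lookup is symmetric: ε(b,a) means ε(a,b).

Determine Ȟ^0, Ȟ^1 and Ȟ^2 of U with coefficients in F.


intersection data:
  V12={q3} V16={q7} V23={q9,q10} V34={q5} V45={q2} V56={q6}
C dims 6,6; δ0: rk 5, SNF 1^5
Ȟ^0 = (6 − 5) − 0 = 1, so Ȟ^0 ≅ Z
Ȟ^1 = (6 − 0) − 5 = 1, so Ȟ^1 ≅ Z
Ȟ^2 = (0 − 0) − 0 = 0, so Ȟ^2 ≅ 0

Ȟ^0(U;F) ≅ Z; Ȟ^1(U;F) ≅ Z; Ȟ^2(U;F) ≅ 0


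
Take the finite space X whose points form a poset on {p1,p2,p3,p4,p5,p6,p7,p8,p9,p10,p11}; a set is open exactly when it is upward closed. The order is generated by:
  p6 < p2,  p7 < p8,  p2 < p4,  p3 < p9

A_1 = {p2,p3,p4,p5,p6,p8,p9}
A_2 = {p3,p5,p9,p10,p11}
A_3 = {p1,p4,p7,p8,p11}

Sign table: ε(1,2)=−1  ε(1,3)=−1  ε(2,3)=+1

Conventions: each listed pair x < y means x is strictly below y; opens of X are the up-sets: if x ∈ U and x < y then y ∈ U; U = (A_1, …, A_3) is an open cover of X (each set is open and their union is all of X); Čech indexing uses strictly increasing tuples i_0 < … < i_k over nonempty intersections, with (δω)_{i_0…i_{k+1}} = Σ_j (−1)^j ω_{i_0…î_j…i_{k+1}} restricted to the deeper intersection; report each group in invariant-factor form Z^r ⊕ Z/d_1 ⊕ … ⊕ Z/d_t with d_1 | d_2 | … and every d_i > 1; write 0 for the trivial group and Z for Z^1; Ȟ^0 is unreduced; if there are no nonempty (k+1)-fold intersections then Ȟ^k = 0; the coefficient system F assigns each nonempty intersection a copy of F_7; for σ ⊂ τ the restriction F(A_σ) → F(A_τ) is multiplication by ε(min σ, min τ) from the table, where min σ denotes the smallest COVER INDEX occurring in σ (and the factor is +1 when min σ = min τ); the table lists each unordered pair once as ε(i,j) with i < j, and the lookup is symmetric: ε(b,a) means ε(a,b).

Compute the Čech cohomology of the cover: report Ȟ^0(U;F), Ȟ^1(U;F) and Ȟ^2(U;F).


nonempty intersections:
  A12={p3,p5,p9} A13={p4,p8} A23={p11}
C dims 3,3; δ0: rk_F7 2
Ȟ^0: (3−2)−0=1 ⇒ Z/7
Ȟ^1: (3−0)−2=1 ⇒ Z/7
Ȟ^2: (0−0)−0=0 ⇒ 0

Ȟ^0 ≅ Z/7,  Ȟ^1 ≅ Z/7,  Ȟ^2 ≅ 0


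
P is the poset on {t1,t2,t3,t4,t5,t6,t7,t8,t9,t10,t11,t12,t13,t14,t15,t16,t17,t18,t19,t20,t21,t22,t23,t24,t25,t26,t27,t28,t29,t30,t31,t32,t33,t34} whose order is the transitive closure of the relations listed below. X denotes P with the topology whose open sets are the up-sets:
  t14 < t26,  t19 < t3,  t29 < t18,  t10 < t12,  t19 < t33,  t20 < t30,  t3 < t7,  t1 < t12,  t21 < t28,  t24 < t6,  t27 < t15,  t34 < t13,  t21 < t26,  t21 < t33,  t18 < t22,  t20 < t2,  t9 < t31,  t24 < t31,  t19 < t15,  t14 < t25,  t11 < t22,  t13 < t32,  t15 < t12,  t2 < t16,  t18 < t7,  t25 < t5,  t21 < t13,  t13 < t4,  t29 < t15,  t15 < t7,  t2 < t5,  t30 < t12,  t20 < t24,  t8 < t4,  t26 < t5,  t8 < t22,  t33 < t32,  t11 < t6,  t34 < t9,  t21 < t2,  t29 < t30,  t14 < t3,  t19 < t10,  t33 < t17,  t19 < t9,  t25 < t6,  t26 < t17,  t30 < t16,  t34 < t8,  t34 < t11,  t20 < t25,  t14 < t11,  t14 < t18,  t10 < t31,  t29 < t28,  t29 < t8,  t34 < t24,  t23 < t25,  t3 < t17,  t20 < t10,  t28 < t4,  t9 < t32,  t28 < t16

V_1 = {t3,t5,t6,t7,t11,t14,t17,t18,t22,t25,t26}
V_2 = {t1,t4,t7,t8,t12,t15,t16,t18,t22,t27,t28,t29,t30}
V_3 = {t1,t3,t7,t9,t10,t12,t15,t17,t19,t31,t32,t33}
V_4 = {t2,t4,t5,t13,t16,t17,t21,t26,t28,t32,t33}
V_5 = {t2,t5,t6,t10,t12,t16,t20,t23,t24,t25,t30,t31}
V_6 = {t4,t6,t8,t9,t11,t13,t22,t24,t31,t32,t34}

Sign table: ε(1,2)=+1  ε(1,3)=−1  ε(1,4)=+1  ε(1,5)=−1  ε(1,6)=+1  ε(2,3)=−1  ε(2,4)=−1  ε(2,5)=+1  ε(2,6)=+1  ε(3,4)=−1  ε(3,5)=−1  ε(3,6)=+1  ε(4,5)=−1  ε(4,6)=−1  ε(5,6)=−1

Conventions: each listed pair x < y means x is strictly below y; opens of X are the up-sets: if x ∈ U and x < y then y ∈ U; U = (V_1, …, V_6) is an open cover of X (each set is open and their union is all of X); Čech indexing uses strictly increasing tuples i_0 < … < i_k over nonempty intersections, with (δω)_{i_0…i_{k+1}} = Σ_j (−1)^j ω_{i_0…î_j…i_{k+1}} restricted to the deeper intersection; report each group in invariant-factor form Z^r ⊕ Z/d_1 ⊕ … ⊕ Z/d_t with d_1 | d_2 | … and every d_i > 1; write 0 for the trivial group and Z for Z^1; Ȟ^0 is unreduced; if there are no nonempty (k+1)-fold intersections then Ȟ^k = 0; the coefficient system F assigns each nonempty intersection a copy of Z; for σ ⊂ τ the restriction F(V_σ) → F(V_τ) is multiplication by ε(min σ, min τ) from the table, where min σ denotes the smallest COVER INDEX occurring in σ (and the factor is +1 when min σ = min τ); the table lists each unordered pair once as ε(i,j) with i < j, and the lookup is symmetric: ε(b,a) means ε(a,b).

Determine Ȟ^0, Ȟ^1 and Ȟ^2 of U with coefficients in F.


cover nerve:
  V12={t7,t18,t22} V13={t3,t7,t17} V14={t5,t17,t26} V15={t5,t6,t25} V16={t6,t11,t22} V23={t1,t7,t12,t15} V24={t4,t16,t28} V25={t12,t16,t30} V26={t4,t8,t22} V34={t17,t32,t33} V35={t10,t12,t31} V36={t9,t31,t32} V45={t2,t5,t16} V46={t4,t13,t32} V56={t6,t24,t31}
  V123={t7} V126={t22} V134={t17} V145={t5} V156={t6} V235={t12} V245={t16} V246={t4} V346={t32} V356={t31}
C dims 6,15,10; δ0: rk 6, SNF 1^5·2; δ1: rk 9, SNF 1^9
Ȟ^0: (6−6)−0=0 ⇒ 0
Ȟ^1: (15−9)−6=0 plus torsion [2] ⇒ Z/2
Ȟ^2: (10−0)−9=1 ⇒ Z

Ȟ^0 = 0, Ȟ^1 = Z/2 and Ȟ^2 = Z


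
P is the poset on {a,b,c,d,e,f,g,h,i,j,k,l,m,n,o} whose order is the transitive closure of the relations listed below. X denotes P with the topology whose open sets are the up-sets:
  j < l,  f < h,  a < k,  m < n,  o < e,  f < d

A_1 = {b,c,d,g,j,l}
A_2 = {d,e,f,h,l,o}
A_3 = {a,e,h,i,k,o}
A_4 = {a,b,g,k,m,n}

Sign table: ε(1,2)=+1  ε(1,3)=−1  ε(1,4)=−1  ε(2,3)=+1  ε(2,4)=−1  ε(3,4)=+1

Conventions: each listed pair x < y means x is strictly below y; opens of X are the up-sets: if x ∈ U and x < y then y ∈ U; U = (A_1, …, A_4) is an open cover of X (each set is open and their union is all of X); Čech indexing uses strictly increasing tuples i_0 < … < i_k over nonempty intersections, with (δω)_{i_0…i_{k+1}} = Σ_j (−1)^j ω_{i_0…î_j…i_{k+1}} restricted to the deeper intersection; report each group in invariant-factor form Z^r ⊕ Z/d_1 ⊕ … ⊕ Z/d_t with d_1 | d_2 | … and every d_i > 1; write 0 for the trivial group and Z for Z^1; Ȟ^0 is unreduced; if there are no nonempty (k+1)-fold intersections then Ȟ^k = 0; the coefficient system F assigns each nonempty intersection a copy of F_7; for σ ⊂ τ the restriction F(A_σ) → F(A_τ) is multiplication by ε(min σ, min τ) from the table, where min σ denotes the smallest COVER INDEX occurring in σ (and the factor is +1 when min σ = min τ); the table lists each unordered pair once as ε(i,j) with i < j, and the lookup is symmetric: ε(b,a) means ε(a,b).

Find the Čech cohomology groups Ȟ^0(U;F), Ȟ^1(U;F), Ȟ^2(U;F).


nerve simplices:
  A12={d,l} A14={b,g} A23={e,h,o} A34={a,k}
C dims 4,4; δ0: rk_F7 4
degree 0: 4−4−0 = 0 → Ȟ^0 ≅ 0
degree 1: 4−0−4 = 0 → Ȟ^1 ≅ 0
degree 2: 0−0−0 = 0 → Ȟ^2 ≅ 0

Ȟ^0 ≅ 0,  Ȟ^1 ≅ 0,  Ȟ^2 ≅ 0


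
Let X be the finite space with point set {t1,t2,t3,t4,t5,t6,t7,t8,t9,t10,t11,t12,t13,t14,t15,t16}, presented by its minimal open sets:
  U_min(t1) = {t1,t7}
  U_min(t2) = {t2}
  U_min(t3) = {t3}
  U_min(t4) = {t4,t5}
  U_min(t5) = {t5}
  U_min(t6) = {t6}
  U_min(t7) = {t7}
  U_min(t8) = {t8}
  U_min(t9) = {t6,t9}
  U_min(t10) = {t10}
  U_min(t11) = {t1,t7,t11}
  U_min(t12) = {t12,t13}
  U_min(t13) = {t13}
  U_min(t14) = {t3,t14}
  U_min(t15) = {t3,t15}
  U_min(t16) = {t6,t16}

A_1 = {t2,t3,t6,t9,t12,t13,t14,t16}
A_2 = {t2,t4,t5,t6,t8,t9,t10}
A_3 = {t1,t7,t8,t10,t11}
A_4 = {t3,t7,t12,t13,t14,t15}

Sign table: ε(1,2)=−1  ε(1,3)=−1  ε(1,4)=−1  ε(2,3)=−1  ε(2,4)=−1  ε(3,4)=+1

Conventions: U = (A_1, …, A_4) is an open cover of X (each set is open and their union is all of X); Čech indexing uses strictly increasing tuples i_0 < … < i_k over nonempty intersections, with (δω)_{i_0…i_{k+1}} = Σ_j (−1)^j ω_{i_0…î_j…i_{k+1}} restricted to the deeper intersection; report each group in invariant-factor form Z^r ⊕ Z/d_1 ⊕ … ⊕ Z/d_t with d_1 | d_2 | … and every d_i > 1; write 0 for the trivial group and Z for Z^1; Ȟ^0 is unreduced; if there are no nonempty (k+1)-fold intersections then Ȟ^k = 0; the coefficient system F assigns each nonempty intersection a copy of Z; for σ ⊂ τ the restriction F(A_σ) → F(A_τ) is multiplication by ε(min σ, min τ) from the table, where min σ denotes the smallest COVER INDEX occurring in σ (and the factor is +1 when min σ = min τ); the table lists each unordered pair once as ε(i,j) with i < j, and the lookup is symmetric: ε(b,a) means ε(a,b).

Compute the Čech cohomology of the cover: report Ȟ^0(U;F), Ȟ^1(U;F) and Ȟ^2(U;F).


nonempty overlaps:
  A12={t2,t6,t9} A14={t3,t12,t13,t14} A23={t8,t10} A34={t7}
C dims 4,4; δ0: rk 4, SNF 1^3·2
degree 0: 4−4−0 = 0 → Ȟ^0 ≅ 0
degree 1: 4−0−4 = 0 plus torsion [2] → Ȟ^1 ≅ Z/2
degree 2: 0−0−0 = 0 → Ȟ^2 ≅ 0

Ȟ^0 ≅ 0; Ȟ^1 ≅ Z/2; Ȟ^2 ≅ 0


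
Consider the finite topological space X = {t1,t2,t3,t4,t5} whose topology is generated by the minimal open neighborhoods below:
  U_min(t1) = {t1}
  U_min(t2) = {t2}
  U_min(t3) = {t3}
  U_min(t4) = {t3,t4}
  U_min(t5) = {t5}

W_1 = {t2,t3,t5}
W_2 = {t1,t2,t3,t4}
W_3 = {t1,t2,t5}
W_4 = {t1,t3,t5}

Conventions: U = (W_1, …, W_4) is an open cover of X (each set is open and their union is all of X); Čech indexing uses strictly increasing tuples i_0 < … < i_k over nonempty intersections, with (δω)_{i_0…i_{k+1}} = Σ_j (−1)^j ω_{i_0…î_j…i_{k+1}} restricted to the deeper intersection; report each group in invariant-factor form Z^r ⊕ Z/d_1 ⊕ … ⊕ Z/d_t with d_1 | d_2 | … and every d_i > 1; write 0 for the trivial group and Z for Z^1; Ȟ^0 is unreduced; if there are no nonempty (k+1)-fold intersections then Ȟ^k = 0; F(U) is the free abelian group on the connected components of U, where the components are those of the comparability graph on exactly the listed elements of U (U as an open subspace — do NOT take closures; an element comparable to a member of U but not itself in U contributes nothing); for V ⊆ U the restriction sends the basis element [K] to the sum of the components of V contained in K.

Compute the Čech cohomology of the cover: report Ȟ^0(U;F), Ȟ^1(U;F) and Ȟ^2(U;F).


intersection data:
  W12={t2,t3} W13={t2,t5} W14={t3,t5} W23={t1,t2} W24={t1,t3} W34={t1,t5}
  W123={t2} W124={t3} W134={t5} W234={t1}
components per intersection:
  W1: {t2} {t3} {t5}
  W2: {t1} {t2} {t3,t4}
  W3: {t1} {t2} {t5}
  W4: {t1} {t3} {t5}
  W12: {t2} {t3}
  W13: {t2} {t5}
  W14: {t3} {t5}
  W23: {t1} {t2}
  W24: {t1} {t3}
  W34: {t1} {t5}
  W123: {t2}
  W124: {t3}
  W134: {t5}
  W234: {t1}
C dims 12,12,4; δ0: rk 8, SNF 1^8; δ1: rk 4, SNF 1^4
Ȟ^0 = (12 − 8) − 0 = 4, so Ȟ^0 ≅ Z^4
Ȟ^1 = (12 − 4) − 8 = 0, so Ȟ^1 ≅ 0
Ȟ^2 = (4 − 0) − 4 = 0, so Ȟ^2 ≅ 0

Ȟ^0(U;F) ≅ Z^4,  Ȟ^1(U;F) ≅ 0,  Ȟ^2(U;F) ≅ 0


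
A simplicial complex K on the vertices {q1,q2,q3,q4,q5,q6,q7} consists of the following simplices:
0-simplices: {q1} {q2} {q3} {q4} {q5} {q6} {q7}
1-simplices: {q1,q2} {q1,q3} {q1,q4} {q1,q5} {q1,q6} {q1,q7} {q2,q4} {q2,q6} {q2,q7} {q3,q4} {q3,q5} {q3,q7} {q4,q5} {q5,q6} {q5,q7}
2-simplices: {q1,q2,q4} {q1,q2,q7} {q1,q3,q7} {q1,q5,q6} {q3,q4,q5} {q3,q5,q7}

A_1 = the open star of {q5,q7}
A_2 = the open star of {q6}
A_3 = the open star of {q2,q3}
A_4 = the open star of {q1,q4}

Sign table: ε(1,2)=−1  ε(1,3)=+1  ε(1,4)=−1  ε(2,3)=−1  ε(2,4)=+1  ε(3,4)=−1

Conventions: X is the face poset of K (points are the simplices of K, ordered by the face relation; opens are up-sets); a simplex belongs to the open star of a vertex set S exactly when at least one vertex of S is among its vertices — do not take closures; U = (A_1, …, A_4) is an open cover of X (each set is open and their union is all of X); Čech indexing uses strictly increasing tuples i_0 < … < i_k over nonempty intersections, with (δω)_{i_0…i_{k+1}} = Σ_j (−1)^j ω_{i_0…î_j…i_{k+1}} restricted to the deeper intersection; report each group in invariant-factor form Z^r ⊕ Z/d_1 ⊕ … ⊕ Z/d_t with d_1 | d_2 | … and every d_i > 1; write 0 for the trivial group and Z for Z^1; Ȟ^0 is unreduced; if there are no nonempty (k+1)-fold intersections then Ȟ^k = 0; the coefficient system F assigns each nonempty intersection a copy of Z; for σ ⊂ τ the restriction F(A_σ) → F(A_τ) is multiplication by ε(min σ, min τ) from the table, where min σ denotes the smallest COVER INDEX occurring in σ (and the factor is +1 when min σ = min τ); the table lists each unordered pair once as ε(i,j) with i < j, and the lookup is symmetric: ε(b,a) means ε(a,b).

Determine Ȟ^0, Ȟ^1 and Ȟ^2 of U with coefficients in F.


Ȟ^0 = Z, Ȟ^1 = Z, Ȟ^2 = 0

cover nerve:
  A1={{q5},{q7},{q1,q5},{q1,q7},{q2,q7},{q3,q5},{q3,q7},{q4,q5},{q5,q6},{q5,q7},{q1,q2,q7},{q1,q3,q7},{q1,q5,q6},{q3,q4,q5},{q3,q5,q7}} A2={{q6},{q1,q6},{q2,q6},{q5,q6},{q1,q5,q6}} A3={{q2},{q3},{q1,q2},{q1,q3},{q2,q4},{q2,q6},{q2,q7},{q3,q4},{q3,q5},{q3,q7},{q1,q2,q4},{q1,q2,q7},{q1,q3,q7},{q3,q4,q5},{q3,q5,q7}} A4={{q1},{q4},{q1,q2},{q1,q3},{q1,q4},{q1,q5},{q1,q6},{q1,q7},{q2,q4},{q3,q4},{q4,q5},{q1,q2,q4},{q1,q2,q7},{q1,q3,q7},{q1,q5,q6},{q3,q4,q5}}
  A12={{q5,q6},{q1,q5,q6}} A13={{q2,q7},{q3,q5},{q3,q7},{q1,q2,q7},{q1,q3,q7},{q3,q4,q5},{q3,q5,q7}} A14={{q1,q5},{q1,q7},{q4,q5},{q1,q2,q7},{q1,q3,q7},{q1,q5,q6},{q3,q4,q5}} A23={{q2,q6}} A24={{q1,q6},{q1,q5,q6}} A34={{q1,q2},{q1,q3},{q2,q4},{q3,q4},{q1,q2,q4},{q1,q2,q7},{q1,q3,q7},{q3,q4,q5}}
  A124={{q1,q5,q6}} A134={{q1,q2,q7},{q1,q3,q7},{q3,q4,q5}}
C dims 4,6,2; δ0: rk 3, SNF 1^3; δ1: rk 2, SNF 1^2
Ȟ^0: (4−3)−0=1 ⇒ Z
Ȟ^1: (6−2)−3=1 ⇒ Z
Ȟ^2: (2−0)−2=0 ⇒ 0


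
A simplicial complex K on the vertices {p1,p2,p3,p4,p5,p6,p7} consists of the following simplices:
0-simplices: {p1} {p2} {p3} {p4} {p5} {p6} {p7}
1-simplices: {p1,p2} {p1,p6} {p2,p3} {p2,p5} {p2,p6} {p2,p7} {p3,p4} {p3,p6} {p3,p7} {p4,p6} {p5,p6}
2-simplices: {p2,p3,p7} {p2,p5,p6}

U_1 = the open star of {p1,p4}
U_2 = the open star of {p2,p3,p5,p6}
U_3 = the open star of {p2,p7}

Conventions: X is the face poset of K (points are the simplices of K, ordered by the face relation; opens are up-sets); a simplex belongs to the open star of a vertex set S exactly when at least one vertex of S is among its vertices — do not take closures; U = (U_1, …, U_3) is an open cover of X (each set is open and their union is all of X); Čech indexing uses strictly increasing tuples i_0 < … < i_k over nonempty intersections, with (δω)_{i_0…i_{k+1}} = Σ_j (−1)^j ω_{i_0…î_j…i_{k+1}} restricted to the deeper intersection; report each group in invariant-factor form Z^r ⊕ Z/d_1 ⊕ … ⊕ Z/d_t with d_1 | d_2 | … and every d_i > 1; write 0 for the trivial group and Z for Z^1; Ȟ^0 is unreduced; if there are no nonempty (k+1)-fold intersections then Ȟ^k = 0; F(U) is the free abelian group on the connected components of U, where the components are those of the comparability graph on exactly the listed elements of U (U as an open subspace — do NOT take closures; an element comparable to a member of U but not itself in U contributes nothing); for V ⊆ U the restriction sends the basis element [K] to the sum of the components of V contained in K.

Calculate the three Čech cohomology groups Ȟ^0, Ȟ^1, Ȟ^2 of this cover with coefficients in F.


Ȟ^0 = Z, Ȟ^1 = Z^2, Ȟ^2 = 0

cover nerve:
  U1={{p1},{p4},{p1,p2},{p1,p6},{p3,p4},{p4,p6}} U2={{p2},{p3},{p5},{p6},{p1,p2},{p1,p6},{p2,p3},{p2,p5},{p2,p6},{p2,p7},{p3,p4},{p3,p6},{p3,p7},{p4,p6},{p5,p6},{p2,p3,p7},{p2,p5,p6}} U3={{p2},{p7},{p1,p2},{p2,p3},{p2,p5},{p2,p6},{p2,p7},{p3,p7},{p2,p3,p7},{p2,p5,p6}}
  U12={{p1,p2},{p1,p6},{p3,p4},{p4,p6}} U13={{p1,p2}} U23={{p2},{p1,p2},{p2,p3},{p2,p5},{p2,p6},{p2,p7},{p3,p7},{p2,p3,p7},{p2,p5,p6}}
  U123={{p1,p2}}
components per intersection:
  U1: {{p1},{p1,p2},{p1,p6}} {{p4},{p3,p4},{p4,p6}}
  U2: {{p2},{p3},{p5},{p6},{p1,p2},{p1,p6},{p2,p3},{p2,p5},{p2,p6},{p2,p7},{p3,p4},{p3,p6},{p3,p7},{p4,p6},{p5,p6},{p2,p3,p7},{p2,p5,p6}}
  U3: {{p2},{p7},{p1,p2},{p2,p3},{p2,p5},{p2,p6},{p2,p7},{p3,p7},{p2,p3,p7},{p2,p5,p6}}
  U12: {{p1,p2}} {{p1,p6}} {{p3,p4}} {{p4,p6}}
  U13: {{p1,p2}}
  U23: {{p2},{p1,p2},{p2,p3},{p2,p5},{p2,p6},{p2,p7},{p3,p7},{p2,p3,p7},{p2,p5,p6}}
  U123: {{p1,p2}}
C dims 4,6,1; δ0: rk 3, SNF 1^3; δ1: rk 1, SNF 1^1
Ȟ^0: (4−3)−0=1 ⇒ Z
Ȟ^1: (6−1)−3=2 ⇒ Z^2
Ȟ^2: (1−0)−1=0 ⇒ 0


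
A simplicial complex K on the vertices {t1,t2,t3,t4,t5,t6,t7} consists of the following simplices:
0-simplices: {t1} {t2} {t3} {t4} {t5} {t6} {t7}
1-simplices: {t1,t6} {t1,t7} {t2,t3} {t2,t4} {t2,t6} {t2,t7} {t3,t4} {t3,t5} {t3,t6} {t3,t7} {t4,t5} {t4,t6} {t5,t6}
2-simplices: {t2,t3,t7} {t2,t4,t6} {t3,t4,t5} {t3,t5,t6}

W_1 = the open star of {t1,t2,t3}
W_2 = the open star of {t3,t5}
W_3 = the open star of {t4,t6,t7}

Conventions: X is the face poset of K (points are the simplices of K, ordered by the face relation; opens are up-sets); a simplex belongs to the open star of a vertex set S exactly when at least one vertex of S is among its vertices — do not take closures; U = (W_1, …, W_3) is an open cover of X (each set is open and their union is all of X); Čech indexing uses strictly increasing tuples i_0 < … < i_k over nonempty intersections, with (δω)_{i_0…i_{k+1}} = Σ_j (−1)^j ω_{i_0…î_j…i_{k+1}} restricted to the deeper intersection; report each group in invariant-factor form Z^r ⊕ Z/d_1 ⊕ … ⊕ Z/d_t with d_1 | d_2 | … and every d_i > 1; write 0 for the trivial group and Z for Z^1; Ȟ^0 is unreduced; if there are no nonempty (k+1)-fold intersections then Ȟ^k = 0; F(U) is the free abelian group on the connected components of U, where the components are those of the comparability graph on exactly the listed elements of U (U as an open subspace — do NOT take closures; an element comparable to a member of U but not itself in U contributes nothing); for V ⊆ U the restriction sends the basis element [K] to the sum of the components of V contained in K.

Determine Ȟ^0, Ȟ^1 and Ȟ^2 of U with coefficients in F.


intersection data:
  W1={{t1},{t2},{t3},{t1,t6},{t1,t7},{t2,t3},{t2,t4},{t2,t6},{t2,t7},{t3,t4},{t3,t5},{t3,t6},{t3,t7},{t2,t3,t7},{t2,t4,t6},{t3,t4,t5},{t3,t5,t6}} W2={{t3},{t5},{t2,t3},{t3,t4},{t3,t5},{t3,t6},{t3,t7},{t4,t5},{t5,t6},{t2,t3,t7},{t3,t4,t5},{t3,t5,t6}} W3={{t4},{t6},{t7},{t1,t6},{t1,t7},{t2,t4},{t2,t6},{t2,t7},{t3,t4},{t3,t6},{t3,t7},{t4,t5},{t4,t6},{t5,t6},{t2,t3,t7},{t2,t4,t6},{t3,t4,t5},{t3,t5,t6}}
  W12={{t3},{t2,t3},{t3,t4},{t3,t5},{t3,t6},{t3,t7},{t2,t3,t7},{t3,t4,t5},{t3,t5,t6}} W13={{t1,t6},{t1,t7},{t2,t4},{t2,t6},{t2,t7},{t3,t4},{t3,t6},{t3,t7},{t2,t3,t7},{t2,t4,t6},{t3,t4,t5},{t3,t5,t6}} W23={{t3,t4},{t3,t6},{t3,t7},{t4,t5},{t5,t6},{t2,t3,t7},{t3,t4,t5},{t3,t5,t6}}
  W123={{t3,t4},{t3,t6},{t3,t7},{t2,t3,t7},{t3,t4,t5},{t3,t5,t6}}
components per intersection:
  W1: {{t1},{t1,t6},{t1,t7}} {{t2},{t3},{t2,t3},{t2,t4},{t2,t6},{t2,t7},{t3,t4},{t3,t5},{t3,t6},{t3,t7},{t2,t3,t7},{t2,t4,t6},{t3,t4,t5},{t3,t5,t6}}
  W2: {{t3},{t5},{t2,t3},{t3,t4},{t3,t5},{t3,t6},{t3,t7},{t4,t5},{t5,t6},{t2,t3,t7},{t3,t4,t5},{t3,t5,t6}}
  W3: {{t4},{t6},{t1,t6},{t2,t4},{t2,t6},{t3,t4},{t3,t6},{t4,t5},{t4,t6},{t5,t6},{t2,t4,t6},{t3,t4,t5},{t3,t5,t6}} {{t7},{t1,t7},{t2,t7},{t3,t7},{t2,t3,t7}}
  W12: {{t3},{t2,t3},{t3,t4},{t3,t5},{t3,t6},{t3,t7},{t2,t3,t7},{t3,t4,t5},{t3,t5,t6}}
  W13: {{t1,t6}} {{t1,t7}} {{t2,t4},{t2,t6},{t2,t4,t6}} {{t2,t7},{t3,t7},{t2,t3,t7}} {{t3,t4},{t3,t4,t5}} {{t3,t6},{t3,t5,t6}}
  W23: {{t3,t4},{t4,t5},{t3,t4,t5}} {{t3,t6},{t5,t6},{t3,t5,t6}} {{t3,t7},{t2,t3,t7}}
  W123: {{t3,t4},{t3,t4,t5}} {{t3,t6},{t3,t5,t6}} {{t3,t7},{t2,t3,t7}}
C dims 5,10,3; δ0: rk 4, SNF 1^4; δ1: rk 3, SNF 1^3
Ȟ^0 = (5 − 4) − 0 = 1, so Ȟ^0 ≅ Z
Ȟ^1 = (10 − 3) − 4 = 3, so Ȟ^1 ≅ Z^3
Ȟ^2 = (3 − 0) − 3 = 0, so Ȟ^2 ≅ 0

Ȟ^0 = Z, Ȟ^1 = Z^3, Ȟ^2 = 0


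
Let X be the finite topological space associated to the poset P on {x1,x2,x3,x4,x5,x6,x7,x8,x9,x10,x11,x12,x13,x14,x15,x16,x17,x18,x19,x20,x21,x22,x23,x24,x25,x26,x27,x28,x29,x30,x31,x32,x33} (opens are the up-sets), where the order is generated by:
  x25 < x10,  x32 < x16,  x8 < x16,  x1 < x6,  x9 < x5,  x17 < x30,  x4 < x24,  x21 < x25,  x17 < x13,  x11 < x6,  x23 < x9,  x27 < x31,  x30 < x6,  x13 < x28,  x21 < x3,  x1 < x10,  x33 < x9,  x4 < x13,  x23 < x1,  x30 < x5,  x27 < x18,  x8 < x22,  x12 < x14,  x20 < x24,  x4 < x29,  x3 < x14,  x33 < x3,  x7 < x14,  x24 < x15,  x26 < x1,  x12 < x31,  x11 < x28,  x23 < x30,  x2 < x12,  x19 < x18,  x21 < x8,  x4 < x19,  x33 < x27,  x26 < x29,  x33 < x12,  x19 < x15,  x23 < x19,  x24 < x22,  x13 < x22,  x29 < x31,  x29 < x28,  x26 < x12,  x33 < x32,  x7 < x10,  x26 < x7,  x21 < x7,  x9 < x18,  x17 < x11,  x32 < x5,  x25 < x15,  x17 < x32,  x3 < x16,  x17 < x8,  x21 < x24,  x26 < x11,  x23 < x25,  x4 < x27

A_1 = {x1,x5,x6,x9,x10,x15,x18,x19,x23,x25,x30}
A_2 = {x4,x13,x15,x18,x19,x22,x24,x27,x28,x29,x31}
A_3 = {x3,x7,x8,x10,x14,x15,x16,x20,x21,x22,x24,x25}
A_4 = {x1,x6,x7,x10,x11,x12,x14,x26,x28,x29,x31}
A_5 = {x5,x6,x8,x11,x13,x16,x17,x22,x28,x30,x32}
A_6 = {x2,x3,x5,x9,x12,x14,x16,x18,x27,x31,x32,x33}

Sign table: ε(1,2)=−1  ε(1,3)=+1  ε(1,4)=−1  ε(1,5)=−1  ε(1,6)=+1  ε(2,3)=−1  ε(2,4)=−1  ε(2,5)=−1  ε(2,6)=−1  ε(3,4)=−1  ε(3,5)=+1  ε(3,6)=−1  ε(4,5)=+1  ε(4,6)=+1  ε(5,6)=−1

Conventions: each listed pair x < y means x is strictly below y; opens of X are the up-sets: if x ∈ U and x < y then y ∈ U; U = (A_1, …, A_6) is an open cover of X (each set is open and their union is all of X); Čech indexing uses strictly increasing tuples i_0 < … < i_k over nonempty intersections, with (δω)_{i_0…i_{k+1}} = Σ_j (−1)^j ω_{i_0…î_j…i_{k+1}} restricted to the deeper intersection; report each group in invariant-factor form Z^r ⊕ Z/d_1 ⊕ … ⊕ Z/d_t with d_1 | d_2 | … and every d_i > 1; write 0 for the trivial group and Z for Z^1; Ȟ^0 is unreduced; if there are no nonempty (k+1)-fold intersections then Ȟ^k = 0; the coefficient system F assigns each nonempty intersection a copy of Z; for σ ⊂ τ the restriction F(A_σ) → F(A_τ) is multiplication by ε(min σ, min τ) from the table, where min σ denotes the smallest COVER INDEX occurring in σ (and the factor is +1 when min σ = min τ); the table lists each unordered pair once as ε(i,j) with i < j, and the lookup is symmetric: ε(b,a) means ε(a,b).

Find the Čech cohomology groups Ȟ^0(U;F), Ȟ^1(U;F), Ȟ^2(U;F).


intersection data:
  A12={x15,x18,x19} A13={x10,x15,x25} A14={x1,x6,x10} A15={x5,x6,x30} A16={x5,x9,x18} A23={x15,x22,x24} A24={x28,x29,x31} A25={x13,x22,x28} A26={x18,x27,x31} A34={x7,x10,x14} A35={x8,x16,x22} A36={x3,x14,x16} A45={x6,x11,x28} A46={x12,x14,x31} A56={x5,x16,x32}
  A123={x15} A126={x18} A134={x10} A145={x6} A156={x5} A235={x22} A245={x28} A246={x31} A346={x14} A356={x16}
C dims 6,15,10; δ0: rk 6, SNF 1^5·2; δ1: rk 9, SNF 1^9
Ȟ^0 = (6 − 6) − 0 = 0, so Ȟ^0 ≅ 0
Ȟ^1 = (15 − 9) − 6 = 0 plus torsion [2], so Ȟ^1 ≅ Z/2
Ȟ^2 = (10 − 0) − 9 = 1, so Ȟ^2 ≅ Z

Ȟ^0 ≅ 0,  Ȟ^1 ≅ Z/2,  Ȟ^2 ≅ Z


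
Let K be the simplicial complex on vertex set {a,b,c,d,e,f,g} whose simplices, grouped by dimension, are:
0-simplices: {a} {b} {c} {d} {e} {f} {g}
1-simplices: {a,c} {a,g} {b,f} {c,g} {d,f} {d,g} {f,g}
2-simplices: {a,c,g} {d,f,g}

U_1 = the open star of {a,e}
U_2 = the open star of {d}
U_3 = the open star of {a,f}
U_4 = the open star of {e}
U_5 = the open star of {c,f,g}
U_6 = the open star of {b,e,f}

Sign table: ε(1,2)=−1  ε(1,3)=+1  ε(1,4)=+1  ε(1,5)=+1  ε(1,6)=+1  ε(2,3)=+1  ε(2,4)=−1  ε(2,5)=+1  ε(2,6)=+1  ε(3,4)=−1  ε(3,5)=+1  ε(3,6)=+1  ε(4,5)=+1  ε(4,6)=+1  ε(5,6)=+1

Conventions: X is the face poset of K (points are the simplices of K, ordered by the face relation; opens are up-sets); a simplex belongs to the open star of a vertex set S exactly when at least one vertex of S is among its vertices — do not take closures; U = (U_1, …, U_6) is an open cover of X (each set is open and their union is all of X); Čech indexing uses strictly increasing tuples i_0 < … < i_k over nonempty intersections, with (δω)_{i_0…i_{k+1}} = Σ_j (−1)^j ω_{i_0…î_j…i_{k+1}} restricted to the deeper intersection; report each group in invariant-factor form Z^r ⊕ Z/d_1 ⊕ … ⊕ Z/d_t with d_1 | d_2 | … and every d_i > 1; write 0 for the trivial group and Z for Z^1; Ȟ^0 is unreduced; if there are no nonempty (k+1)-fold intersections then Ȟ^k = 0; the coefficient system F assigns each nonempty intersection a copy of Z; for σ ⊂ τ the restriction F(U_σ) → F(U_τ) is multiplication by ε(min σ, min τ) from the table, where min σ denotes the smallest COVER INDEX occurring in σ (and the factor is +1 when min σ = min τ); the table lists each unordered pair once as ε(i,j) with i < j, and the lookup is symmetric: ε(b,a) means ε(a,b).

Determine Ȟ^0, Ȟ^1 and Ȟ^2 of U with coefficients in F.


Ȟ^0(U;F) ≅ Z, Ȟ^1(U;F) ≅ Z, Ȟ^2(U;F) ≅ 0

nonempty intersections:
  U1={{a},{e},{a,c},{a,g},{a,c,g}} U2={{d},{d,f},{d,g},{d,f,g}} U3={{a},{f},{a,c},{a,g},{b,f},{d,f},{f,g},{a,c,g},{d,f,g}} U4={{e}} U5={{c},{f},{g},{a,c},{a,g},{b,f},{c,g},{d,f},{d,g},{f,g},{a,c,g},{d,f,g}} U6={{b},{e},{f},{b,f},{d,f},{f,g},{d,f,g}}
  U13={{a},{a,c},{a,g},{a,c,g}} U14={{e}} U15={{a,c},{a,g},{a,c,g}} U16={{e}} U23={{d,f},{d,f,g}} U25={{d,f},{d,g},{d,f,g}} U26={{d,f},{d,f,g}} U35={{f},{a,c},{a,g},{b,f},{d,f},{f,g},{a,c,g},{d,f,g}} U36={{f},{b,f},{d,f},{f,g},{d,f,g}} U46={{e}} U56={{f},{b,f},{d,f},{f,g},{d,f,g}}
  U135={{a,c},{a,g},{a,c,g}} U146={{e}} U235={{d,f},{d,f,g}} U236={{d,f},{d,f,g}} U256={{d,f},{d,f,g}} U356={{f},{b,f},{d,f},{f,g},{d,f,g}}
  U2356={{d,f},{d,f,g}}
C dims 6,11,6,1; δ0: rk 5, SNF 1^5; δ1: rk 5, SNF 1^5; δ2: rk 1, SNF 1^1
Ȟ^0: (6−5)−0=1 ⇒ Z
Ȟ^1: (11−5)−5=1 ⇒ Z
Ȟ^2: (6−1)−5=0 ⇒ 0


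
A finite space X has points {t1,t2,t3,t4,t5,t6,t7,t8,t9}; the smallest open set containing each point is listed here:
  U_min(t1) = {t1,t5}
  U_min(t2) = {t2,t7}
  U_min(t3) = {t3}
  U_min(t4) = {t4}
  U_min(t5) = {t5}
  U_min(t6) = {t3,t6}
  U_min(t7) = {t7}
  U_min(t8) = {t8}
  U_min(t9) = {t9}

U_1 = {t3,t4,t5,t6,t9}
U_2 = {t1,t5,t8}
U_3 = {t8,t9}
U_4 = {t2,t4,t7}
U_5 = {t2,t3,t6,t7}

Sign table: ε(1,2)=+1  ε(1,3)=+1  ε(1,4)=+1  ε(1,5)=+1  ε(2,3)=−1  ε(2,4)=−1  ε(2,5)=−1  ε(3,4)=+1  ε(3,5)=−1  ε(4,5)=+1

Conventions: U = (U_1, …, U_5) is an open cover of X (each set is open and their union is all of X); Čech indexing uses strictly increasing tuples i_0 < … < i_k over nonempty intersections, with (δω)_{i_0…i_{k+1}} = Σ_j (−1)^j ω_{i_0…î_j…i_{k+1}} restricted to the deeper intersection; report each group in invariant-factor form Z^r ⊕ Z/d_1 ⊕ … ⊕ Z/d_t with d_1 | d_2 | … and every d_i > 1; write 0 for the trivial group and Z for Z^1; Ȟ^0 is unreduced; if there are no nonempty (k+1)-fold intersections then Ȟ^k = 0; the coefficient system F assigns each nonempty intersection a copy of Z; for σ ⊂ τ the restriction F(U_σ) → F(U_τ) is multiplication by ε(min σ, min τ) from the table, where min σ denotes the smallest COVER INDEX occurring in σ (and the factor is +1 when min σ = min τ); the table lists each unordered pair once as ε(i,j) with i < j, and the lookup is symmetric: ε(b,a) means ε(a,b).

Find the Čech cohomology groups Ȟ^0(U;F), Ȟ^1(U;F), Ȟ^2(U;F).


nerve simplices:
  U12={t5} U13={t9} U14={t4} U15={t3,t6} U23={t8} U45={t2,t7}
C dims 5,6; δ0: rk 5, SNF 1^4·2
degree 0: 5−5−0 = 0 → Ȟ^0 ≅ 0
degree 1: 6−0−5 = 1 plus torsion [2] → Ȟ^1 ≅ Z ⊕ Z/2
degree 2: 0−0−0 = 0 → Ȟ^2 ≅ 0

Ȟ^0 ≅ 0; Ȟ^1 ≅ Z ⊕ Z/2; Ȟ^2 ≅ 0


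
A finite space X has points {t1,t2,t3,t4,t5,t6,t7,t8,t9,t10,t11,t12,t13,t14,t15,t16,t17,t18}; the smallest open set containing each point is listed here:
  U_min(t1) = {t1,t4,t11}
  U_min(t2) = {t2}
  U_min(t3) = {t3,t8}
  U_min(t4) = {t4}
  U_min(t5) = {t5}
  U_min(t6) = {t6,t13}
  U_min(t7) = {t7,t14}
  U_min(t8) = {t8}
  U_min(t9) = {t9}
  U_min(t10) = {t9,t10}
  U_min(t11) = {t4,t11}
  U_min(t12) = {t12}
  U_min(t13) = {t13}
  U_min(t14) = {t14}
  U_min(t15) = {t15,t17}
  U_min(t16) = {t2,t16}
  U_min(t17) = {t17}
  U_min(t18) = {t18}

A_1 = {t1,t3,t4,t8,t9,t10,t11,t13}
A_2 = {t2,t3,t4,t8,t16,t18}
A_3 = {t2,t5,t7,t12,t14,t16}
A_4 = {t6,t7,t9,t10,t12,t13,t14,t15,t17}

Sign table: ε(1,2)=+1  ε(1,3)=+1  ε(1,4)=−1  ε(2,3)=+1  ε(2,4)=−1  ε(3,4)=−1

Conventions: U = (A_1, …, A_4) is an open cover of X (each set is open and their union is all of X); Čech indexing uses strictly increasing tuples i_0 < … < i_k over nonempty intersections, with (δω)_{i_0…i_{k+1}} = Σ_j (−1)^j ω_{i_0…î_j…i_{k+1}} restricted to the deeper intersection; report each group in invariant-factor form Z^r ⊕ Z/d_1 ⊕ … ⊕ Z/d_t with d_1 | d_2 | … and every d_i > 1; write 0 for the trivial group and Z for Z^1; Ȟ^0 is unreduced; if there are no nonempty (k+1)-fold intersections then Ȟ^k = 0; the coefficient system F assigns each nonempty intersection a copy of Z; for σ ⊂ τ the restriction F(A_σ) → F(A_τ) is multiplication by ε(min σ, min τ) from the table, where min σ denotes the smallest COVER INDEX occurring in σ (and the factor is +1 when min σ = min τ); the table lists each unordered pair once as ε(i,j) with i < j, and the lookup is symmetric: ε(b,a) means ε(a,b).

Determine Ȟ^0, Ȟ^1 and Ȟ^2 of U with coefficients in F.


Ȟ^0 ≅ Z,  Ȟ^1 ≅ Z,  Ȟ^2 ≅ 0

nonempty intersections:
  A12={t3,t4,t8} A14={t9,t10,t13} A23={t2,t16} A34={t7,t12,t14}
C dims 4,4; δ0: rk 3, SNF 1^3
Ȟ^0: (4−3)−0=1 ⇒ Z
Ȟ^1: (4−0)−3=1 ⇒ Z
Ȟ^2: (0−0)−0=0 ⇒ 0
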